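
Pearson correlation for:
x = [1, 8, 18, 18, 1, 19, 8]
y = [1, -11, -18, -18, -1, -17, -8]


n=7, Σx=73, Σy=-72, Σxy=-1123, Σx²=1139, Σy²=1124
r = (7×(-1123) - 73×(-72))/√((7×1139 - 73²)(7×1124 - (-72)²))
= -2605/√(2644×2684) = -2605/√7096496 ≈ -2605/2663.9249 ≈ -0.9779

r ≈ -0.9779


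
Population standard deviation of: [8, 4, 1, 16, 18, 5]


Mean = 52/6 = 26/3
  (8-26/3)²=4/9
  (4-26/3)²=196/9
  (1-26/3)²=529/9
  (16-26/3)²=484/9
  (18-26/3)²=784/9
  (5-26/3)²=121/9
Σ(x-μ)² = 706/3
σ² = (706/3)/6 = 353/9

σ = √(353/9) ≈ 6.2628


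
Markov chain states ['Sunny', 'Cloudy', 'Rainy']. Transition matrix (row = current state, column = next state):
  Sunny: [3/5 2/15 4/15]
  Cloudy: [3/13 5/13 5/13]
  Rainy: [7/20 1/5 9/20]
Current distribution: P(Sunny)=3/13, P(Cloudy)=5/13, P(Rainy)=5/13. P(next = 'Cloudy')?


P(next=Cloudy) = Σᵢ P(now=i)×P(i→Cloudy)
= 3/13×2/15 + 5/13×5/13 + 5/13×1/5
= 2/65 + 25/169 + 1/13 = 216/845

P = 216/845 ≈ 0.2556


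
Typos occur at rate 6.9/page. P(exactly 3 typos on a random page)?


Poisson(λ=6.9): P(X=3) = e^(-λ)×λ^k/k!
= e^(-6.9) × 6.9^3 / 3!
≈ 0.001007785429 × 328.509 / 6 ≈ 0.055178

P(X=3) ≈ 0.055178 ≈ 5.52%


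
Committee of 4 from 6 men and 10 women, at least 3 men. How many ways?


Count by #men:
  3M,1W: C(6,3)×C(10,1)=200
  4M,0W: C(6,4)×C(10,0)=15
Total = 215

215


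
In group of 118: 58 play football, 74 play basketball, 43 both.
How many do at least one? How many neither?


|A∪B| = 58+74-43 = 89
Neither = 118-89 = 29

At least one: 89; Neither: 29


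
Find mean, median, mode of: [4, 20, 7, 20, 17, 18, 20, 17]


Sorted: [4, 7, 17, 17, 18, 20, 20, 20]
Mean = 123/8
Median = 35/2
Freq: {4: 1, 20: 3, 7: 1, 17: 2, 18: 1}
Mode: [20]

Mean=123/8, Median=35/2, Mode=20


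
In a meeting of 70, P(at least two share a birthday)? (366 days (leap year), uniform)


P(all different) = Π(366-i)/366 for i=0..69
= 0.000858
P(match) = 1 - 0.000858 = 0.999142

P ≈ 0.9991 ≈ 99.91%


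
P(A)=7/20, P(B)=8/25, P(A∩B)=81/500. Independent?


P(A)×P(B) = 14/125
P(A∩B) = 81/500
Not equal → NOT independent

No, not independent


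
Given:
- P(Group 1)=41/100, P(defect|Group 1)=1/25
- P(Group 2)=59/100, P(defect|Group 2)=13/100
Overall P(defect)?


P(B) = Σ P(B|Aᵢ)×P(Aᵢ)
  1/25×41/100 = 41/2500
  13/100×59/100 = 767/10000
Sum = 931/10000

P(defect) = 931/10000 ≈ 9.31%


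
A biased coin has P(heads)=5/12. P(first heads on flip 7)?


Geometric: P(X=7) = (1-p)^(k-1)×p = (7/12)^6×5/12 = 588245/35831808

P(X=7) = 588245/35831808 ≈ 1.64%


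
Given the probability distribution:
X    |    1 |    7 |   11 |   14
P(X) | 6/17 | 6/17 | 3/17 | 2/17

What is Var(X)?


E[X] = 109/17
E[X²] = 1055/17
Var(X) = E[X²] - (E[X])² = 1055/17 - 11881/289 = 6054/289

Var(X) = 6054/289 ≈ 20.9481


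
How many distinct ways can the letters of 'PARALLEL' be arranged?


Letters: 8, freq: {'P': 1, 'A': 2, 'R': 1, 'L': 3, 'E': 1}
8!/(1!×2!×1!×3!×1!) = 40320/12 = 3360

3360


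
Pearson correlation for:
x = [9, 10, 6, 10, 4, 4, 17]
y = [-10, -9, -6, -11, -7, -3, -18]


n=7, Σx=60, Σy=-64, Σxy=-672, Σx²=638, Σy²=720
r = (7×(-672) - 60×(-64))/√((7×638 - 60²)(7×720 - (-64)²))
= -864/√(866×944) = -864/√817504 ≈ -864/904.1593 ≈ -0.9556

r ≈ -0.9556


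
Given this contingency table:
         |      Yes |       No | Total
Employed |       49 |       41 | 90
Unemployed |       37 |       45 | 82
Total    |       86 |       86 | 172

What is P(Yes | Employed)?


P(Yes | Employed) = 49/(49+41) = 49/90

P(Yes|Employed) = 49/90 ≈ 54.44%


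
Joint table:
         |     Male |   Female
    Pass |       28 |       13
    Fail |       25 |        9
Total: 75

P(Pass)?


P(Pass) = (28+13)/75 = 41/75

P(Pass) = 41/75 ≈ 54.67%


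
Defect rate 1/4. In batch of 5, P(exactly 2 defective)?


Binomial: P(X=2) = C(5,2)×p^2×(1-p)^3
= 10 × 1/16 × 27/64 = 135/512

P(X=2) = 135/512 ≈ 26.37%


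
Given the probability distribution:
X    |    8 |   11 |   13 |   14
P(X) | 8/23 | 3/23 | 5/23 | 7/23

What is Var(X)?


E[X] = 260/23
E[X²] = 3092/23
Var(X) = E[X²] - (E[X])² = 3092/23 - 67600/529 = 3516/529

Var(X) = 3516/529 ≈ 6.6465


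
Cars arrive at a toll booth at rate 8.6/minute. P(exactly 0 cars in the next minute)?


Poisson(λ=8.6): P(X=0) = e^(-λ)×λ^k/k!
= e^(-8.6) × 8.6^0 / 0!
≈ 0.0001841057937 × 1 / 1 ≈ 0.000184

P(X=0) ≈ 0.000184 ≈ 0.02%


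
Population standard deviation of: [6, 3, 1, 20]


Mean = 30/4 = 15/2
  (6-15/2)²=9/4
  (3-15/2)²=81/4
  (1-15/2)²=169/4
  (20-15/2)²=625/4
Σ(x-μ)² = 221
σ² = 221/4

σ = √(221/4) ≈ 7.4330


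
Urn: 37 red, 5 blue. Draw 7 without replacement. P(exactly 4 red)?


Hypergeometric: C(37,4)×C(5,3)/C(42,7)
= 66045×10/26978328 = 2975/121524

P(X=4) = 2975/121524 ≈ 2.45%


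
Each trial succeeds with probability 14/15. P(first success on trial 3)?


Geometric: P(X=3) = (1-p)^(k-1)×p = (1/15)^2×14/15 = 14/3375

P(X=3) = 14/3375 ≈ 0.41%


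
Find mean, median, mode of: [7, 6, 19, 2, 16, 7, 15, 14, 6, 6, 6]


Sorted: [2, 6, 6, 6, 6, 7, 7, 14, 15, 16, 19]
Mean = 104/11
Median = 7
Freq: {7: 2, 6: 4, 19: 1, 2: 1, 16: 1, 15: 1, 14: 1}
Mode: [6]

Mean=104/11, Median=7, Mode=6


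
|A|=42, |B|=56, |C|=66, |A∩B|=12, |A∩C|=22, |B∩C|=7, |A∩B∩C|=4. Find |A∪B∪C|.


|A∪B∪C| = 42+56+66-12-22-7+4 = 127

|A∪B∪C| = 127


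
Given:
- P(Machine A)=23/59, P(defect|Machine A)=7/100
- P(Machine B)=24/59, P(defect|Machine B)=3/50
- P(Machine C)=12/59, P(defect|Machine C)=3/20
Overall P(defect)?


P(B) = Σ P(B|Aᵢ)×P(Aᵢ)
  7/100×23/59 = 161/5900
  3/50×24/59 = 36/1475
  3/20×12/59 = 9/295
Sum = 97/1180

P(defect) = 97/1180 ≈ 8.22%


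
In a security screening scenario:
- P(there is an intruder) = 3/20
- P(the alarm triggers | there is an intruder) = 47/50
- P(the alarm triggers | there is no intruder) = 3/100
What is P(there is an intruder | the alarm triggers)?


Using Bayes' theorem:
P(A|B) = P(B|A)·P(A) / P(B)

P(the alarm triggers) = 47/50 × 3/20 + 3/100 × 17/20
= 141/1000 + 51/2000 = 333/2000

P(there is an intruder|the alarm triggers) = (141/1000) / (333/2000) = 94/111

P(there is an intruder|the alarm triggers) = 94/111 ≈ 84.68%


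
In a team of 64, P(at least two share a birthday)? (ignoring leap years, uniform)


P(all different) = Π(365-i)/365 for i=0..63
= 0.002810
P(match) = 1 - 0.002810 = 0.997190

P ≈ 0.9972 ≈ 99.72%


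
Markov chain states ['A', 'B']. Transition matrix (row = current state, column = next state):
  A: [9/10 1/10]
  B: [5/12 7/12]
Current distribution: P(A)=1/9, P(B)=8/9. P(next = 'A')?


P(next=A) = Σᵢ P(now=i)×P(i→A)
= 1/9×9/10 + 8/9×5/12
= 1/10 + 10/27 = 127/270

P = 127/270 ≈ 0.4704


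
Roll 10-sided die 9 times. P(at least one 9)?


P(no 9)^9 = (9/10)^9 = 387420489/1000000000
P(≥1) = 1 - 387420489/1000000000 = 612579511/1000000000

P = 612579511/1000000000 ≈ 61.26%


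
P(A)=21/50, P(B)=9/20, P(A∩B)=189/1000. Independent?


P(A)×P(B) = 189/1000
P(A∩B) = 189/1000
Equal ✓ → Independent

Yes, independent


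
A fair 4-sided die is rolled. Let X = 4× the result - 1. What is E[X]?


E[die] = (1+4)/2 = 5/2
E[X] = 4×5/2 - 1 = 9

E[X] = 9


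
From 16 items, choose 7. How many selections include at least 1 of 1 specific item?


Complement: C(16,7) - C(15,7) = 11440 - 6435 = 5005

5005


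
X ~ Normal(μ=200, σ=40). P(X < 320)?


z = (320-200)/40 = 3.0
P(Z < 3.0) = 0.9987

P(X < 320) ≈ 0.9987


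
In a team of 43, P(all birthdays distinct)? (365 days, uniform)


P(all different) = Π(365-i)/365 for i=0..42
= (365/365)×(364/365)×...×(323/365)
= 0.076077

P ≈ 0.0761 ≈ 7.61%


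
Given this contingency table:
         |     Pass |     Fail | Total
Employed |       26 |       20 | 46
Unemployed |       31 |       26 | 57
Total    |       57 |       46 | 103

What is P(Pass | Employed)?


P(Pass | Employed) = 26/(26+20) = 26/46 = 13/23

P(Pass|Employed) = 13/23 ≈ 56.52%


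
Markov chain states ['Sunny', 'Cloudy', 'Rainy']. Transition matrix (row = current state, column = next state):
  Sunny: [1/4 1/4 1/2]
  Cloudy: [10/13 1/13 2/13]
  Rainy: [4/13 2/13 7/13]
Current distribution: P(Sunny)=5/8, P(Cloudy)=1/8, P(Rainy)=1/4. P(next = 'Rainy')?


P(next=Rainy) = Σᵢ P(now=i)×P(i→Rainy)
= 5/8×1/2 + 1/8×2/13 + 1/4×7/13
= 5/16 + 1/52 + 7/52 = 97/208

P = 97/208 ≈ 0.4663


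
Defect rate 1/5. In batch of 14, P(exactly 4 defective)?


Binomial: P(X=4) = C(14,4)×p^4×(1-p)^10
= 1001 × 1/625 × 1048576/9765625 = 1049624576/6103515625

P(X=4) = 1049624576/6103515625 ≈ 17.20%


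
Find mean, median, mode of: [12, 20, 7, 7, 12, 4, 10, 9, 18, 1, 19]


Sorted: [1, 4, 7, 7, 9, 10, 12, 12, 18, 19, 20]
Mean = 119/11
Median = 10
Freq: {12: 2, 20: 1, 7: 2, 4: 1, 10: 1, 9: 1, 18: 1, 1: 1, 19: 1}
Mode: [7, 12]

Mean=119/11, Median=10, Mode=[7, 12]


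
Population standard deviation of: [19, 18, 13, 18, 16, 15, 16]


Mean = 115/7
  (19-115/7)²=324/49
  (18-115/7)²=121/49
  (13-115/7)²=576/49
  (18-115/7)²=121/49
  (16-115/7)²=9/49
  (15-115/7)²=100/49
  (16-115/7)²=9/49
Σ(x-μ)² = 180/7
σ² = (180/7)/7 = 180/49

σ = √(180/49) ≈ 1.9166


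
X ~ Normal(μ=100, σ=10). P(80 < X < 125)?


z₁=(80-100)/10=-2.0, z₂=(125-100)/10=2.5
P = Φ(2.5) - Φ(-2.0) = 0.993790 - 0.022750 = 0.971040 ≈ 0.9710

P(80 < X < 125) ≈ 0.9710


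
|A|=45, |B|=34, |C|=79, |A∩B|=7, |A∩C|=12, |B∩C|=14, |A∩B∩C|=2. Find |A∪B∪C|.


|A∪B∪C| = 45+34+79-7-12-14+2 = 127

|A∪B∪C| = 127


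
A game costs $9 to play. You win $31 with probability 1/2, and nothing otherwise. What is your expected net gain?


E[gain] = (31-9)×1/2 + (-9)×1/2
= 11 - 9/2 = 13/2

Expected net gain = $13/2 ≈ $6.50


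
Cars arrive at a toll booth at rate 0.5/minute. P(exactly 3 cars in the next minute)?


Poisson(λ=0.5): P(X=3) = e^(-λ)×λ^k/k!
= e^(-0.5) × 0.5^3 / 3!
≈ 0.6065306597 × 0.125 / 6 ≈ 0.012636

P(X=3) ≈ 0.012636 ≈ 1.26%


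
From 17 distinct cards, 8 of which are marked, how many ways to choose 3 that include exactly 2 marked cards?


Choose 2 of the 8 marked cards and 1 of the other 9 cards:
C(8,2)×C(9,1) = 28×9 = 252

252


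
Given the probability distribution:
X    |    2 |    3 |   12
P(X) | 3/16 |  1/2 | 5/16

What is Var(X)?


E[X] = 45/8
E[X²] = 201/4
Var(X) = E[X²] - (E[X])² = 201/4 - 2025/64 = 1191/64

Var(X) = 1191/64 ≈ 18.6094


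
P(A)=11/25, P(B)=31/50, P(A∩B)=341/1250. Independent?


P(A)×P(B) = 341/1250
P(A∩B) = 341/1250
Equal ✓ → Independent

Yes, independent


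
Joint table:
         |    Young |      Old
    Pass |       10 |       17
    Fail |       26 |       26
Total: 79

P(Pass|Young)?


P(Pass|Young) = 10/(10+26) = 10/36 = 5/18

P = 5/18 ≈ 27.78%


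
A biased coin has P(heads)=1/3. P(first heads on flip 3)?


Geometric: P(X=3) = (1-p)^(k-1)×p = (2/3)^2×1/3 = 4/27

P(X=3) = 4/27 ≈ 14.81%


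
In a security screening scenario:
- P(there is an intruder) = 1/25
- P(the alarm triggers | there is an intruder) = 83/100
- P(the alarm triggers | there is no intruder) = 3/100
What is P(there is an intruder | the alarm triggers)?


Using Bayes' theorem:
P(A|B) = P(B|A)·P(A) / P(B)

P(the alarm triggers) = 83/100 × 1/25 + 3/100 × 24/25
= 83/2500 + 18/625 = 31/500

P(there is an intruder|the alarm triggers) = (83/2500) / (31/500) = 83/155

P(there is an intruder|the alarm triggers) = 83/155 ≈ 53.55%


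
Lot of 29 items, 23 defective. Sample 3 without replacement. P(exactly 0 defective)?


Hypergeometric: C(23,0)×C(6,3)/C(29,3)
= 1×20/3654 = 10/1827

P(X=0) = 10/1827 ≈ 0.55%


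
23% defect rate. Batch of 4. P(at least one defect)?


P(all good) = (77/100)^4 = 35153041/100000000
P(≥1 defect) = 64846959/100000000

P = 64846959/100000000 ≈ 64.85%


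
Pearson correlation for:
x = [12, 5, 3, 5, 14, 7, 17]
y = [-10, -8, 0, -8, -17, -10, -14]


n=7, Σx=63, Σy=-67, Σxy=-746, Σx²=737, Σy²=813
r = (7×(-746) - 63×(-67))/√((7×737 - 63²)(7×813 - (-67)²))
= -1001/√(1190×1202) = -1001/√1430380 ≈ -1001/1195.9849 ≈ -0.8370

r ≈ -0.8370


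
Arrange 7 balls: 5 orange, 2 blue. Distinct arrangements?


7!/(5!×2!) = 21

21


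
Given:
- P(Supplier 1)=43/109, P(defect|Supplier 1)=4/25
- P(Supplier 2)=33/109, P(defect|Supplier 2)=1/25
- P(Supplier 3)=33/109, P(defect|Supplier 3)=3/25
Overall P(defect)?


P(B) = Σ P(B|Aᵢ)×P(Aᵢ)
  4/25×43/109 = 172/2725
  1/25×33/109 = 33/2725
  3/25×33/109 = 99/2725
Sum = 304/2725

P(defect) = 304/2725 ≈ 11.16%


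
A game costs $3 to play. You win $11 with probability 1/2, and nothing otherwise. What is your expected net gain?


E[gain] = (11-3)×1/2 + (-3)×1/2
= 4 - 3/2 = 5/2

Expected net gain = $5/2 ≈ $2.50


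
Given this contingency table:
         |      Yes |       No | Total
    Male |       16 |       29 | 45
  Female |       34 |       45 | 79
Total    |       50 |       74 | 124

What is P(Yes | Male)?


P(Yes | Male) = 16/(16+29) = 16/45

P(Yes|Male) = 16/45 ≈ 35.56%


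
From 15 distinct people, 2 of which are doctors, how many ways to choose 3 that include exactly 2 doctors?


Choose 2 of the 2 doctors and 1 of the other 13 people:
C(2,2)×C(13,1) = 1×13 = 13

13


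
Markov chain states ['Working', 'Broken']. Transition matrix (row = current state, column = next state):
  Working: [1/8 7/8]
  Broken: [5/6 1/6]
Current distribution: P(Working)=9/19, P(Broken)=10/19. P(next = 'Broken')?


P(next=Broken) = Σᵢ P(now=i)×P(i→Broken)
= 9/19×7/8 + 10/19×1/6
= 63/152 + 5/57 = 229/456

P = 229/456 ≈ 0.5022


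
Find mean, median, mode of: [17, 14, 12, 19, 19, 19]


Sorted: [12, 14, 17, 19, 19, 19]
Mean = 100/6 = 50/3
Median = 18
Freq: {17: 1, 14: 1, 12: 1, 19: 3}
Mode: [19]

Mean=50/3, Median=18, Mode=19


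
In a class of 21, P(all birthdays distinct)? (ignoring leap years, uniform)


P(all different) = Π(365-i)/365 for i=0..20
= (365/365)×(364/365)×...×(345/365)
= 0.556312

P ≈ 0.5563 ≈ 55.63%


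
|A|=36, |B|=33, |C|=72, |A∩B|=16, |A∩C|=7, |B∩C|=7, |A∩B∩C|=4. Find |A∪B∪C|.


|A∪B∪C| = 36+33+72-16-7-7+4 = 115

|A∪B∪C| = 115


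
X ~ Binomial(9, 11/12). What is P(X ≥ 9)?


P(X ≥ 9) = Σ P(X=i) for i=9..9
P(X=9) = 2357947691/5159780352
Sum = 2357947691/5159780352

P(X ≥ 9) = 2357947691/5159780352 ≈ 45.70%


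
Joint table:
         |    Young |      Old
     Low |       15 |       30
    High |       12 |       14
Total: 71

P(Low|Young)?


P(Low|Young) = 15/(15+12) = 15/27 = 5/9

P = 5/9 ≈ 55.56%


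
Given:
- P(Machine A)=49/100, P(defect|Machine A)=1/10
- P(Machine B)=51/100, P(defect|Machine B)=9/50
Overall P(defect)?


P(B) = Σ P(B|Aᵢ)×P(Aᵢ)
  1/10×49/100 = 49/1000
  9/50×51/100 = 459/5000
Sum = 88/625

P(defect) = 88/625 ≈ 14.08%


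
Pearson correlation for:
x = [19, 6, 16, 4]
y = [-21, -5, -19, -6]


n=4, Σx=45, Σy=-51, Σxy=-757, Σx²=669, Σy²=863
r = (4×(-757) - 45×(-51))/√((4×669 - 45²)(4×863 - (-51)²))
= -733/√(651×851) = -733/√554001 ≈ -733/744.3124 ≈ -0.9848

r ≈ -0.9848


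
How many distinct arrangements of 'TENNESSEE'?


Letters: 9, freq: {'T': 1, 'E': 4, 'N': 2, 'S': 2}
9!/(1!×4!×2!×2!) = 362880/96 = 3780

3780


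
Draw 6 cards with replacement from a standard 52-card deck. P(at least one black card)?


P(not a black card) = 26/52 = 1/2
P(none in 6 draws) = (1/2)^6 = 1/64
P(≥1 black card) = 1 - 1/64 = 63/64

P = 63/64 ≈ 98.44%


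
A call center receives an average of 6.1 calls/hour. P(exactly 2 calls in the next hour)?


Poisson(λ=6.1): P(X=2) = e^(-λ)×λ^k/k!
= e^(-6.1) × 6.1^2 / 2!
≈ 0.002242867719 × 37.21 / 2 ≈ 0.041729

P(X=2) ≈ 0.041729 ≈ 4.17%


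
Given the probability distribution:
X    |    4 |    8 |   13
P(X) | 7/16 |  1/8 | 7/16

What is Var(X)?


E[X] = 135/16
E[X²] = 1423/16
Var(X) = E[X²] - (E[X])² = 1423/16 - 18225/256 = 4543/256

Var(X) = 4543/256 ≈ 17.7461


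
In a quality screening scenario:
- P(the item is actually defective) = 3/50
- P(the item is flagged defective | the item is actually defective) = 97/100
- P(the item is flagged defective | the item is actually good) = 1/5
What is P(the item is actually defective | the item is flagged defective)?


Using Bayes' theorem:
P(A|B) = P(B|A)·P(A) / P(B)

P(the item is flagged defective) = 97/100 × 3/50 + 1/5 × 47/50
= 291/5000 + 47/250 = 1231/5000

P(the item is actually defective|the item is flagged defective) = (291/5000) / (1231/5000) = 291/1231

P(the item is actually defective|the item is flagged defective) = 291/1231 ≈ 23.64%


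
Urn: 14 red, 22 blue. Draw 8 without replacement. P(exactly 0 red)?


Hypergeometric: C(14,0)×C(22,8)/C(36,8)
= 1×319770/30260340 = 19/1798

P(X=0) = 19/1798 ≈ 1.06%


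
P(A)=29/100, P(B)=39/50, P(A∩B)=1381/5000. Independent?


P(A)×P(B) = 1131/5000
P(A∩B) = 1381/5000
Not equal → NOT independent

No, not independent


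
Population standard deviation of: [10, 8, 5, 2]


Mean = 25/4
  (10-25/4)²=225/16
  (8-25/4)²=49/16
  (5-25/4)²=25/16
  (2-25/4)²=289/16
Σ(x-μ)² = 147/4
σ² = (147/4)/4 = 147/16

σ = √(147/16) ≈ 3.0311


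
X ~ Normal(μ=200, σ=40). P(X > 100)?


z = (100-200)/40 = -2.5
P(X > 100) = 1 - P(Z ≤ -2.5) = 1 - 0.0062 = 0.9938

P(X > 100) ≈ 0.9938


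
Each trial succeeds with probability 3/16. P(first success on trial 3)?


Geometric: P(X=3) = (1-p)^(k-1)×p = (13/16)^2×3/16 = 507/4096

P(X=3) = 507/4096 ≈ 12.38%


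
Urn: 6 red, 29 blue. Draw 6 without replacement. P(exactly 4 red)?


Hypergeometric: C(6,4)×C(29,2)/C(35,6)
= 15×406/1623160 = 87/23188

P(X=4) = 87/23188 ≈ 0.38%


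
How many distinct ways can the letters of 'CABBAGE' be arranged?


Letters: 7, freq: {'C': 1, 'A': 2, 'B': 2, 'G': 1, 'E': 1}
7!/(1!×2!×2!×1!×1!) = 5040/4 = 1260

1260


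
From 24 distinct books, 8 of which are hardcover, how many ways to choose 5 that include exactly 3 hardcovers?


Choose 3 of the 8 hardcovers and 2 of the other 16 books:
C(8,3)×C(16,2) = 56×120 = 6720

6720


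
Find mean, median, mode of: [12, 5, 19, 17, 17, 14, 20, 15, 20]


Sorted: [5, 12, 14, 15, 17, 17, 19, 20, 20]
Mean = 139/9
Median = 17
Freq: {12: 1, 5: 1, 19: 1, 17: 2, 14: 1, 20: 2, 15: 1}
Mode: [17, 20]

Mean=139/9, Median=17, Mode=[17, 20]


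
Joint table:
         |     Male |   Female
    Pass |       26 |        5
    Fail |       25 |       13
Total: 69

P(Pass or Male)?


P(Pass∨Male) = P(Pass) + P(Male) - P(Pass∧Male)
= (31 + 51 - 26)/69 = 56/69

P = 56/69 ≈ 81.16%


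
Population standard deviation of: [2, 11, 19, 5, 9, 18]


Mean = 64/6 = 32/3
  (2-32/3)²=676/9
  (11-32/3)²=1/9
  (19-32/3)²=625/9
  (5-32/3)²=289/9
  (9-32/3)²=25/9
  (18-32/3)²=484/9
Σ(x-μ)² = 700/3
σ² = (700/3)/6 = 350/9

σ = √(350/9) ≈ 6.2361


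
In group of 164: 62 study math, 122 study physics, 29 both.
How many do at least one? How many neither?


|A∪B| = 62+122-29 = 155
Neither = 164-155 = 9

At least one: 155; Neither: 9


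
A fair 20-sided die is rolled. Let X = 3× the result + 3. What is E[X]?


E[die] = (1+20)/2 = 21/2
E[X] = 3×21/2 + 3 = 69/2

E[X] = 69/2


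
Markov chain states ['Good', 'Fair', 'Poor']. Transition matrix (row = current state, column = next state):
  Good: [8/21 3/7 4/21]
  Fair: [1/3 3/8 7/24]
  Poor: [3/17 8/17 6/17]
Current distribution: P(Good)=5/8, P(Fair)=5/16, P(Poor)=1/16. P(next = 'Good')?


P(next=Good) = Σᵢ P(now=i)×P(i→Good)
= 5/8×8/21 + 5/16×1/3 + 1/16×3/17
= 5/21 + 5/48 + 3/272 = 1009/2856

P = 1009/2856 ≈ 0.3533


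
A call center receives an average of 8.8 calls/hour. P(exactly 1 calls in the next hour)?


Poisson(λ=8.8): P(X=1) = e^(-λ)×λ^k/k!
= e^(-8.8) × 8.8^1 / 1!
≈ 0.0001507330751 × 8.8 / 1 ≈ 0.001326

P(X=1) ≈ 0.001326 ≈ 0.13%


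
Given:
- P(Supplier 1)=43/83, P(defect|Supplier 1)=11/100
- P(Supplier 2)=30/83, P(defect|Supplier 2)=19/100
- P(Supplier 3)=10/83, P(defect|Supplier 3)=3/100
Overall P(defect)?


P(B) = Σ P(B|Aᵢ)×P(Aᵢ)
  11/100×43/83 = 473/8300
  19/100×30/83 = 57/830
  3/100×10/83 = 3/830
Sum = 1073/8300

P(defect) = 1073/8300 ≈ 12.93%


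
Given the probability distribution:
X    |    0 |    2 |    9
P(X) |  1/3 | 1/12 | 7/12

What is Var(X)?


E[X] = 65/12
E[X²] = 571/12
Var(X) = E[X²] - (E[X])² = 571/12 - 4225/144 = 2627/144

Var(X) = 2627/144 ≈ 18.2431


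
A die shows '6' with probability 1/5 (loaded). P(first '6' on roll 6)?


Geometric: P(X=6) = (1-p)^(k-1)×p = (4/5)^5×1/5 = 1024/15625

P(X=6) = 1024/15625 ≈ 6.55%


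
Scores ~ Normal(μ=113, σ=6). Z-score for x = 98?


z = (x - μ)/σ = (98 - 113)/6 = -2.5

z = -2.5


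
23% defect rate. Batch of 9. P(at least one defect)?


P(all good) = (77/100)^9 = 95151694449171437/1000000000000000000
P(≥1 defect) = 904848305550828563/1000000000000000000

P = 904848305550828563/1000000000000000000 ≈ 90.48%


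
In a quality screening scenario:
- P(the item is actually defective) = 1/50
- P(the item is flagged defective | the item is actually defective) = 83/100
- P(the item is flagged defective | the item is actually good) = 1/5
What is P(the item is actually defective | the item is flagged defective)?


Using Bayes' theorem:
P(A|B) = P(B|A)·P(A) / P(B)

P(the item is flagged defective) = 83/100 × 1/50 + 1/5 × 49/50
= 83/5000 + 49/250 = 1063/5000

P(the item is actually defective|the item is flagged defective) = (83/5000) / (1063/5000) = 83/1063

P(the item is actually defective|the item is flagged defective) = 83/1063 ≈ 7.81%


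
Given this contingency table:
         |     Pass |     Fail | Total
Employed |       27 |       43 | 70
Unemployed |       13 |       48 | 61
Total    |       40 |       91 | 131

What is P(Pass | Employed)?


P(Pass | Employed) = 27/(27+43) = 27/70

P(Pass|Employed) = 27/70 ≈ 38.57%


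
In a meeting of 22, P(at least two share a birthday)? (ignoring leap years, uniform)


P(all different) = Π(365-i)/365 for i=0..21
= 0.524305
P(match) = 1 - 0.524305 = 0.475695

P ≈ 0.4757 ≈ 47.57%


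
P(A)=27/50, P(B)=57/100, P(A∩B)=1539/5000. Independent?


P(A)×P(B) = 1539/5000
P(A∩B) = 1539/5000
Equal ✓ → Independent

Yes, independent


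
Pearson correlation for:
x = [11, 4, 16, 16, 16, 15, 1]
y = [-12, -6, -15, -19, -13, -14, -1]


n=7, Σx=79, Σy=-80, Σxy=-1119, Σx²=1131, Σy²=1132
r = (7×(-1119) - 79×(-80))/√((7×1131 - 79²)(7×1132 - (-80)²))
= -1513/√(1676×1524) = -1513/√2554224 ≈ -1513/1598.1940 ≈ -0.9467

r ≈ -0.9467


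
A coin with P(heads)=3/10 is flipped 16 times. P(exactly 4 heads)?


Binomial: P(X=4) = C(16,4)×p^4×(1-p)^12
= 1820 × 81/10000 × 13841287201/1000000000000 = 102024127958571/500000000000000

P(X=4) = 102024127958571/500000000000000 ≈ 20.40%


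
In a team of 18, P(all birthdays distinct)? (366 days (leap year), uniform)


P(all different) = Π(366-i)/366 for i=0..17
= (366/366)×(365/366)×...×(349/366)
= 0.653862

P ≈ 0.6539 ≈ 65.39%


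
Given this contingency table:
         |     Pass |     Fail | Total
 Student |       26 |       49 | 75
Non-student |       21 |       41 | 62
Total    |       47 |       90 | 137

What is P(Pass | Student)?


P(Pass | Student) = 26/(26+49) = 26/75

P(Pass|Student) = 26/75 ≈ 34.67%


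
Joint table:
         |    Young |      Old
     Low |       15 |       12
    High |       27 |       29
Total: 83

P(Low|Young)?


P(Low|Young) = 15/(15+27) = 15/42 = 5/14

P = 5/14 ≈ 35.71%


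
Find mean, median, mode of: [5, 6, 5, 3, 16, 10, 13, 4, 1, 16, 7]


Sorted: [1, 3, 4, 5, 5, 6, 7, 10, 13, 16, 16]
Mean = 86/11
Median = 6
Freq: {5: 2, 6: 1, 3: 1, 16: 2, 10: 1, 13: 1, 4: 1, 1: 1, 7: 1}
Mode: [5, 16]

Mean=86/11, Median=6, Mode=[5, 16]


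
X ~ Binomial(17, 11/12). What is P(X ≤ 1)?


P(X ≤ 1) = Σ P(X=i) for i=0..1
P(X=0) = 1/2218611106740436992
P(X=1) = 187/2218611106740436992
Sum = 47/554652776685109248

P(X ≤ 1) = 47/554652776685109248 ≈ 0.00%


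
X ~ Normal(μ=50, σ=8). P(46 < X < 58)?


z₁=(46-50)/8=-0.5, z₂=(58-50)/8=1.0
P = Φ(1.0) - Φ(-0.5) = 0.841345 - 0.308538 = 0.532807 ≈ 0.5328

P(46 < X < 58) ≈ 0.5328


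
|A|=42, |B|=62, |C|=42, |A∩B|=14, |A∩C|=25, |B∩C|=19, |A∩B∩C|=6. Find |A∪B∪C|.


|A∪B∪C| = 42+62+42-14-25-19+6 = 94

|A∪B∪C| = 94


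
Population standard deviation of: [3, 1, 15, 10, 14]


Mean = 43/5
  (3-43/5)²=784/25
  (1-43/5)²=1444/25
  (15-43/5)²=1024/25
  (10-43/5)²=49/25
  (14-43/5)²=729/25
Σ(x-μ)² = 806/5
σ² = (806/5)/5 = 806/25

σ = √(806/25) ≈ 5.6780


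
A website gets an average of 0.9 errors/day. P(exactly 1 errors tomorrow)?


Poisson(λ=0.9): P(X=1) = e^(-λ)×λ^k/k!
= e^(-0.9) × 0.9^1 / 1!
≈ 0.4065696597 × 0.9 / 1 ≈ 0.365913

P(X=1) ≈ 0.365913 ≈ 36.59%


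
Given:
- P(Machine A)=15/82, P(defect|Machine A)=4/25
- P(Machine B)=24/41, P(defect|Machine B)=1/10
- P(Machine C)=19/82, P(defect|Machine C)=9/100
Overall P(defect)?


P(B) = Σ P(B|Aᵢ)×P(Aᵢ)
  4/25×15/82 = 6/205
  1/10×24/41 = 12/205
  9/100×19/82 = 171/8200
Sum = 891/8200

P(defect) = 891/8200 ≈ 10.87%


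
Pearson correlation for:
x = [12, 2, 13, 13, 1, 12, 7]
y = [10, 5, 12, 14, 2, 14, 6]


n=7, Σx=60, Σy=63, Σxy=680, Σx²=680, Σy²=701
r = (7×680 - 60×63)/√((7×680 - 60²)(7×701 - 63²))
= 980/√(1160×938) = 980/√1088080 ≈ 980/1043.1107 ≈ 0.9395

r ≈ 0.9395


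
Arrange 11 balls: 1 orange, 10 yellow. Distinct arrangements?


11!/(1!×10!) = 11

11


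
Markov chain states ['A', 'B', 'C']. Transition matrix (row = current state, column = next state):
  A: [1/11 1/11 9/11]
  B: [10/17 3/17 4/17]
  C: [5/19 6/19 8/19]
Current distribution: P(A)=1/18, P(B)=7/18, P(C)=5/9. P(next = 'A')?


P(next=A) = Σᵢ P(now=i)×P(i→A)
= 1/18×1/11 + 7/18×10/17 + 5/9×5/19
= 1/198 + 35/153 + 25/171 = 8101/21318

P = 8101/21318 ≈ 0.3800


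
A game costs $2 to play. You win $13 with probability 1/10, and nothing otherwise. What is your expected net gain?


E[gain] = (13-2)×1/10 + (-2)×9/10
= 11/10 - 9/5 = -7/10

Expected net gain = $-7/10 ≈ $-0.70


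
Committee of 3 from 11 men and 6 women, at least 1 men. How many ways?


Count by #men:
  1M,2W: C(11,1)×C(6,2)=165
  2M,1W: C(11,2)×C(6,1)=330
  3M,0W: C(11,3)×C(6,0)=165
Total = 660

660


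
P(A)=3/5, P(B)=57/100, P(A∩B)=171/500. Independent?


P(A)×P(B) = 171/500
P(A∩B) = 171/500
Equal ✓ → Independent

Yes, independent


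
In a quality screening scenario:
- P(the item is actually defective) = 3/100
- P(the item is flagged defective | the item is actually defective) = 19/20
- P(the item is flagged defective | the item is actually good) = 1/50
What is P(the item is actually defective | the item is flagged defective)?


Using Bayes' theorem:
P(A|B) = P(B|A)·P(A) / P(B)

P(the item is flagged defective) = 19/20 × 3/100 + 1/50 × 97/100
= 57/2000 + 97/5000 = 479/10000

P(the item is actually defective|the item is flagged defective) = (57/2000) / (479/10000) = 285/479

P(the item is actually defective|the item is flagged defective) = 285/479 ≈ 59.50%


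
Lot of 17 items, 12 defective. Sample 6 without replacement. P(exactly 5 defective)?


Hypergeometric: C(12,5)×C(5,1)/C(17,6)
= 792×5/12376 = 495/1547

P(X=5) = 495/1547 ≈ 32.00%


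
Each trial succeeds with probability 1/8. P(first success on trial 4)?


Geometric: P(X=4) = (1-p)^(k-1)×p = (7/8)^3×1/8 = 343/4096

P(X=4) = 343/4096 ≈ 8.37%


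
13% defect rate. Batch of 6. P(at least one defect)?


P(all good) = (87/100)^6 = 433626201009/1000000000000
P(≥1 defect) = 566373798991/1000000000000

P = 566373798991/1000000000000 ≈ 56.64%


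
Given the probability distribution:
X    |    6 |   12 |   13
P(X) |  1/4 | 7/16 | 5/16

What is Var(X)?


E[X] = 173/16
E[X²] = 1997/16
Var(X) = E[X²] - (E[X])² = 1997/16 - 29929/256 = 2023/256

Var(X) = 2023/256 ≈ 7.9023


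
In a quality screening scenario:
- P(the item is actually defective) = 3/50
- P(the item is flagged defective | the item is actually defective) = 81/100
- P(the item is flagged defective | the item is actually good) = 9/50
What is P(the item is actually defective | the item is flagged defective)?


Using Bayes' theorem:
P(A|B) = P(B|A)·P(A) / P(B)

P(the item is flagged defective) = 81/100 × 3/50 + 9/50 × 47/50
= 243/5000 + 423/2500 = 1089/5000

P(the item is actually defective|the item is flagged defective) = (243/5000) / (1089/5000) = 27/121

P(the item is actually defective|the item is flagged defective) = 27/121 ≈ 22.31%


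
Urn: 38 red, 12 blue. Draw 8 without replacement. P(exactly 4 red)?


Hypergeometric: C(38,4)×C(12,4)/C(50,8)
= 73815×495/536878650 = 6327/92966

P(X=4) = 6327/92966 ≈ 6.81%


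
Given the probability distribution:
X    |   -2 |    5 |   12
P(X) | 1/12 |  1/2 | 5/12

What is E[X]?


E[X] = Σ x·P(X=x)
= (-2)×(1/12) + (5)×(1/2) + (12)×(5/12)
= 22/3

E[X] = 22/3


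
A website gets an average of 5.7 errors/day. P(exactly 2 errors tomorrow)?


Poisson(λ=5.7): P(X=2) = e^(-λ)×λ^k/k!
= e^(-5.7) × 5.7^2 / 2!
≈ 0.003345965457 × 32.49 / 2 ≈ 0.054355

P(X=2) ≈ 0.054355 ≈ 5.44%


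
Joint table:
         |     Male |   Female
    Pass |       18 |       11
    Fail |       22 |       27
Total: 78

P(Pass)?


P(Pass) = (18+11)/78 = 29/78

P(Pass) = 29/78 ≈ 37.18%


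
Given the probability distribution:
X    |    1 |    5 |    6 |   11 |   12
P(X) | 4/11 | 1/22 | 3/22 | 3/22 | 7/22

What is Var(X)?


E[X] = 74/11
E[X²] = 756/11
Var(X) = E[X²] - (E[X])² = 756/11 - 5476/121 = 2840/121

Var(X) = 2840/121 ≈ 23.4711


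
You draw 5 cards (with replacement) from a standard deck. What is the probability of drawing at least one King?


P(not a King) = 48/52 = 12/13
P(none in 5 draws) = (12/13)^5 = 248832/371293
P(≥1 King) = 1 - 248832/371293 = 122461/371293

P = 122461/371293 ≈ 32.98%


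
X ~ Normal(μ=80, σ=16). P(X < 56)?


z = (56-80)/16 = -1.5
P(Z < -1.5) = 0.0668

P(X < 56) ≈ 0.0668


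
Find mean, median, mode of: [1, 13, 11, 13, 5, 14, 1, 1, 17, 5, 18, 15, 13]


Sorted: [1, 1, 1, 5, 5, 11, 13, 13, 13, 14, 15, 17, 18]
Mean = 127/13
Median = 13
Freq: {1: 3, 13: 3, 11: 1, 5: 2, 14: 1, 17: 1, 18: 1, 15: 1}
Mode: [1, 13]

Mean=127/13, Median=13, Mode=[1, 13]


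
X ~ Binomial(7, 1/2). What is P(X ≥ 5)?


P(X ≥ 5) = Σ P(X=i) for i=5..7
P(X=5) = 21/128
P(X=6) = 7/128
P(X=7) = 1/128
Sum = 29/128

P(X ≥ 5) = 29/128 ≈ 22.66%


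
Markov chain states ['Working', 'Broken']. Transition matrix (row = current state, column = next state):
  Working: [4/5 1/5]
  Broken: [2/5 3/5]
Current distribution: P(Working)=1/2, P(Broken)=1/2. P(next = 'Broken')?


P(next=Broken) = Σᵢ P(now=i)×P(i→Broken)
= 1/2×1/5 + 1/2×3/5
= 1/10 + 3/10 = 2/5

P = 2/5 ≈ 0.4000


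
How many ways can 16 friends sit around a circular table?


Circular arrangements of 16 distinct objects: fix one position to break rotational symmetry.
(n-1)! = 15! = 1307674368000

1307674368000


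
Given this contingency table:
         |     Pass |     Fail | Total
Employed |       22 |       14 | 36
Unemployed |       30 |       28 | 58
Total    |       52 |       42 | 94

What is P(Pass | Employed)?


P(Pass | Employed) = 22/(22+14) = 22/36 = 11/18

P(Pass|Employed) = 11/18 ≈ 61.11%


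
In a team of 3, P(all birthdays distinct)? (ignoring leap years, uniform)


P(all different) = Π(365-i)/365 for i=0..2
= (365/365)×(364/365)×...×(363/365)
= 0.991796

P ≈ 0.9918 ≈ 99.18%


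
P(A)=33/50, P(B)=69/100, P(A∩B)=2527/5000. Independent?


P(A)×P(B) = 2277/5000
P(A∩B) = 2527/5000
Not equal → NOT independent

No, not independent


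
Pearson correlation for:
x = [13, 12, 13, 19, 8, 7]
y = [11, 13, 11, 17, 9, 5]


n=6, Σx=72, Σy=66, Σxy=872, Σx²=956, Σy²=806
r = (6×872 - 72×66)/√((6×956 - 72²)(6×806 - 66²))
= 480/√(552×480) = 480/√264960 ≈ 480/514.7427 ≈ 0.9325

r ≈ 0.9325


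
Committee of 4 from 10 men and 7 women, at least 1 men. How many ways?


Count by #men:
  1M,3W: C(10,1)×C(7,3)=350
  2M,2W: C(10,2)×C(7,2)=945
  3M,1W: C(10,3)×C(7,1)=840
  4M,0W: C(10,4)×C(7,0)=210
Total = 2345

2345


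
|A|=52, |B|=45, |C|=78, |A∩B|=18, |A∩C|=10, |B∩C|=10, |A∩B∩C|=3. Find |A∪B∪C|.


|A∪B∪C| = 52+45+78-18-10-10+3 = 140

|A∪B∪C| = 140


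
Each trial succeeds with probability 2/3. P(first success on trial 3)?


Geometric: P(X=3) = (1-p)^(k-1)×p = (1/3)^2×2/3 = 2/27

P(X=3) = 2/27 ≈ 7.41%


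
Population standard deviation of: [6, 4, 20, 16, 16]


Mean = 62/5
  (6-62/5)²=1024/25
  (4-62/5)²=1764/25
  (20-62/5)²=1444/25
  (16-62/5)²=324/25
  (16-62/5)²=324/25
Σ(x-μ)² = 976/5
σ² = (976/5)/5 = 976/25

σ = √(976/25) ≈ 6.2482


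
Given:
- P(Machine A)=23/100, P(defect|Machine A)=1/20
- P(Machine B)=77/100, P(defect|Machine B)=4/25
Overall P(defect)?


P(B) = Σ P(B|Aᵢ)×P(Aᵢ)
  1/20×23/100 = 23/2000
  4/25×77/100 = 77/625
Sum = 1347/10000

P(defect) = 1347/10000 ≈ 13.47%


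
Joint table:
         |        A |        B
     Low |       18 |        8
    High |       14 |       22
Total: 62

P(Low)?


P(Low) = (18+8)/62 = 26/62 = 13/31

P(Low) = 13/31 ≈ 41.94%


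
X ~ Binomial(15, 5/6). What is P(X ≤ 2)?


P(X ≤ 2) = Σ P(X=i) for i=0..2
P(X=0) = 1/470184984576
P(X=1) = 25/156728328192
P(X=2) = 875/156728328192
Sum = 2701/470184984576

P(X ≤ 2) = 2701/470184984576 ≈ 0.00%


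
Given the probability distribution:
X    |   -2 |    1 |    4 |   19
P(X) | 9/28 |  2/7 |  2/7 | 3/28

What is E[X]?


E[X] = Σ x·P(X=x)
= (-2)×(9/28) + (1)×(2/7) + (4)×(2/7) + (19)×(3/28)
= 79/28

E[X] = 79/28


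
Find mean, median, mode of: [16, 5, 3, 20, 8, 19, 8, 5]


Sorted: [3, 5, 5, 8, 8, 16, 19, 20]
Mean = 84/8 = 21/2
Median = 8
Freq: {16: 1, 5: 2, 3: 1, 20: 1, 8: 2, 19: 1}
Mode: [5, 8]

Mean=21/2, Median=8, Mode=[5, 8]


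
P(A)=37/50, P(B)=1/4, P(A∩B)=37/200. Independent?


P(A)×P(B) = 37/200
P(A∩B) = 37/200
Equal ✓ → Independent

Yes, independent


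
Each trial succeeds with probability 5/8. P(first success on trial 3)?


Geometric: P(X=3) = (1-p)^(k-1)×p = (3/8)^2×5/8 = 45/512

P(X=3) = 45/512 ≈ 8.79%


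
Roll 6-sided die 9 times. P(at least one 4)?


P(no 4)^9 = (5/6)^9 = 1953125/10077696
P(≥1) = 1 - 1953125/10077696 = 8124571/10077696

P = 8124571/10077696 ≈ 80.62%


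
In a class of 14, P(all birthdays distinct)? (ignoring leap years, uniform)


P(all different) = Π(365-i)/365 for i=0..13
= (365/365)×(364/365)×...×(352/365)
= 0.776897

P ≈ 0.7769 ≈ 77.69%


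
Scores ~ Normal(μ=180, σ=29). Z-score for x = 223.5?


z = (x - μ)/σ = (223.5 - 180)/29 = 1.5

z = 1.5


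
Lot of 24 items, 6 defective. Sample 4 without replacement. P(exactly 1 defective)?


Hypergeometric: C(6,1)×C(18,3)/C(24,4)
= 6×816/10626 = 816/1771

P(X=1) = 816/1771 ≈ 46.08%


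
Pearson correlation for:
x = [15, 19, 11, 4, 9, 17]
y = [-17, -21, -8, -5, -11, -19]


n=6, Σx=75, Σy=-81, Σxy=-1184, Σx²=1093, Σy²=1301
r = (6×(-1184) - 75×(-81))/√((6×1093 - 75²)(6×1301 - (-81)²))
= -1029/√(933×1245) = -1029/√1161585 ≈ -1029/1077.7685 ≈ -0.9548

r ≈ -0.9548


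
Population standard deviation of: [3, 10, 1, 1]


Mean = 15/4
  (3-15/4)²=9/16
  (10-15/4)²=625/16
  (1-15/4)²=121/16
  (1-15/4)²=121/16
Σ(x-μ)² = 219/4
σ² = (219/4)/4 = 219/16

σ = √(219/16) ≈ 3.6997


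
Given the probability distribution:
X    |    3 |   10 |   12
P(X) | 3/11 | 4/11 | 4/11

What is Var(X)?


E[X] = 97/11
E[X²] = 1003/11
Var(X) = E[X²] - (E[X])² = 1003/11 - 9409/121 = 1624/121

Var(X) = 1624/121 ≈ 13.4215


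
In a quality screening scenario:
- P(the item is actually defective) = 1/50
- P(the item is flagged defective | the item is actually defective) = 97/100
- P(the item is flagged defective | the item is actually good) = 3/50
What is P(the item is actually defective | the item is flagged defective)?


Using Bayes' theorem:
P(A|B) = P(B|A)·P(A) / P(B)

P(the item is flagged defective) = 97/100 × 1/50 + 3/50 × 49/50
= 97/5000 + 147/2500 = 391/5000

P(the item is actually defective|the item is flagged defective) = (97/5000) / (391/5000) = 97/391

P(the item is actually defective|the item is flagged defective) = 97/391 ≈ 24.81%


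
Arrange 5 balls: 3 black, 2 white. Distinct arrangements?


5!/(3!×2!) = 10

10


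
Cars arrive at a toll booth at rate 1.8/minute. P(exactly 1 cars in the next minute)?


Poisson(λ=1.8): P(X=1) = e^(-λ)×λ^k/k!
= e^(-1.8) × 1.8^1 / 1!
≈ 0.1652988882 × 1.8 / 1 ≈ 0.297538

P(X=1) ≈ 0.297538 ≈ 29.75%


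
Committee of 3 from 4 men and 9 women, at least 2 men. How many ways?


Count by #men:
  2M,1W: C(4,2)×C(9,1)=54
  3M,0W: C(4,3)×C(9,0)=4
Total = 58

58


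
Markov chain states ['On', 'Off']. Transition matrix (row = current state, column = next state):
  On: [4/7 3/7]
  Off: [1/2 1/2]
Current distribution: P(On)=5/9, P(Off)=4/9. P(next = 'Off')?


P(next=Off) = Σᵢ P(now=i)×P(i→Off)
= 5/9×3/7 + 4/9×1/2
= 5/21 + 2/9 = 29/63

P = 29/63 ≈ 0.4603


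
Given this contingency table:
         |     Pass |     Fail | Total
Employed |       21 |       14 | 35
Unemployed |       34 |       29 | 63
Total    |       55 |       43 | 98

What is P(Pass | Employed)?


P(Pass | Employed) = 21/(21+14) = 21/35 = 3/5

P(Pass|Employed) = 3/5 ≈ 60.00%


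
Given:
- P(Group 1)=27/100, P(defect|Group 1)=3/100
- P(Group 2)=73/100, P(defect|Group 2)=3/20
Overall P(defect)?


P(B) = Σ P(B|Aᵢ)×P(Aᵢ)
  3/100×27/100 = 81/10000
  3/20×73/100 = 219/2000
Sum = 147/1250

P(defect) = 147/1250 ≈ 11.76%


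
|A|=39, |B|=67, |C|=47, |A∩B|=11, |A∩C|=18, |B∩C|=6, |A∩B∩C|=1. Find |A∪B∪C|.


|A∪B∪C| = 39+67+47-11-18-6+1 = 119

|A∪B∪C| = 119


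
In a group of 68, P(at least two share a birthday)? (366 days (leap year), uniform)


P(all different) = Π(366-i)/366 for i=0..67
= 0.001299
P(match) = 1 - 0.001299 = 0.998701

P ≈ 0.9987 ≈ 99.87%


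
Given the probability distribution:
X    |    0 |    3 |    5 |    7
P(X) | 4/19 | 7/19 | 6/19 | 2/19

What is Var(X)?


E[X] = 65/19
E[X²] = 311/19
Var(X) = E[X²] - (E[X])² = 311/19 - 4225/361 = 1684/361

Var(X) = 1684/361 ≈ 4.6648


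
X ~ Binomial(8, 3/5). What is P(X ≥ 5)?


P(X ≥ 5) = Σ P(X=i) for i=5..8
P(X=5) = 108864/390625
P(X=6) = 81648/390625
P(X=7) = 34992/390625
P(X=8) = 6561/390625
Sum = 46413/78125

P(X ≥ 5) = 46413/78125 ≈ 59.41%


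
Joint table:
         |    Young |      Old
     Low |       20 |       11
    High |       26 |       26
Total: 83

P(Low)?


P(Low) = (20+11)/83 = 31/83

P(Low) = 31/83 ≈ 37.35%


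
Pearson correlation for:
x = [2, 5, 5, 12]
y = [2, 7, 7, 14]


n=4, Σx=24, Σy=30, Σxy=242, Σx²=198, Σy²=298
r = (4×242 - 24×30)/√((4×198 - 24²)(4×298 - 30²))
= 248/√(216×292) = 248/√63072 ≈ 248/251.1414 ≈ 0.9875

r ≈ 0.9875


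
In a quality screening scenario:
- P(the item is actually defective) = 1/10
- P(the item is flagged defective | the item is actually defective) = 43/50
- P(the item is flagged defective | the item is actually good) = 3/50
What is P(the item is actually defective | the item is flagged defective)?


Using Bayes' theorem:
P(A|B) = P(B|A)·P(A) / P(B)

P(the item is flagged defective) = 43/50 × 1/10 + 3/50 × 9/10
= 43/500 + 27/500 = 7/50

P(the item is actually defective|the item is flagged defective) = (43/500) / (7/50) = 43/70

P(the item is actually defective|the item is flagged defective) = 43/70 ≈ 61.43%
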